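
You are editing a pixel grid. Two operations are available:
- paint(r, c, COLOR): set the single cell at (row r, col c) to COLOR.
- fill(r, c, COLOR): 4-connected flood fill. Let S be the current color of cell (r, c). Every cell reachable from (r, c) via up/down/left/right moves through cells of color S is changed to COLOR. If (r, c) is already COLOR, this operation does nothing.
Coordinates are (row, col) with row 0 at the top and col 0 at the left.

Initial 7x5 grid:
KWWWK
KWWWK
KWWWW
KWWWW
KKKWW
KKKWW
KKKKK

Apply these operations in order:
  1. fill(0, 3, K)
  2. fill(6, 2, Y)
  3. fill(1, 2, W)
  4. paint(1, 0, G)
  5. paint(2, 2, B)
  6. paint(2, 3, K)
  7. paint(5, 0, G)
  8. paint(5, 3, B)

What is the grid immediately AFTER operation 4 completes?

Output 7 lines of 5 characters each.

After op 1 fill(0,3,K) [18 cells changed]:
KKKKK
KKKKK
KKKKK
KKKKK
KKKKK
KKKKK
KKKKK
After op 2 fill(6,2,Y) [35 cells changed]:
YYYYY
YYYYY
YYYYY
YYYYY
YYYYY
YYYYY
YYYYY
After op 3 fill(1,2,W) [35 cells changed]:
WWWWW
WWWWW
WWWWW
WWWWW
WWWWW
WWWWW
WWWWW
After op 4 paint(1,0,G):
WWWWW
GWWWW
WWWWW
WWWWW
WWWWW
WWWWW
WWWWW

Answer: WWWWW
GWWWW
WWWWW
WWWWW
WWWWW
WWWWW
WWWWW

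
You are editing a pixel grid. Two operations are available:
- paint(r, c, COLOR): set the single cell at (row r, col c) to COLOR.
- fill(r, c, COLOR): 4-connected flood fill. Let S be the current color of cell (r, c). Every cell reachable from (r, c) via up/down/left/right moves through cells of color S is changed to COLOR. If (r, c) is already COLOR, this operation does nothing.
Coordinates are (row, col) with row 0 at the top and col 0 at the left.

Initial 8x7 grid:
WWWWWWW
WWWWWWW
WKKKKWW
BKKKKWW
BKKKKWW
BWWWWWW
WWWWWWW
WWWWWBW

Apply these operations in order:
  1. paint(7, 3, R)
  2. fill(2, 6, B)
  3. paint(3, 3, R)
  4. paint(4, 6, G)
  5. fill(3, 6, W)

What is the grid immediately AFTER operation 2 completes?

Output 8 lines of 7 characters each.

Answer: BBBBBBB
BBBBBBB
BKKKKBB
BKKKKBB
BKKKKBB
BBBBBBB
BBBBBBB
BBBRBBB

Derivation:
After op 1 paint(7,3,R):
WWWWWWW
WWWWWWW
WKKKKWW
BKKKKWW
BKKKKWW
BWWWWWW
WWWWWWW
WWWRWBW
After op 2 fill(2,6,B) [39 cells changed]:
BBBBBBB
BBBBBBB
BKKKKBB
BKKKKBB
BKKKKBB
BBBBBBB
BBBBBBB
BBBRBBB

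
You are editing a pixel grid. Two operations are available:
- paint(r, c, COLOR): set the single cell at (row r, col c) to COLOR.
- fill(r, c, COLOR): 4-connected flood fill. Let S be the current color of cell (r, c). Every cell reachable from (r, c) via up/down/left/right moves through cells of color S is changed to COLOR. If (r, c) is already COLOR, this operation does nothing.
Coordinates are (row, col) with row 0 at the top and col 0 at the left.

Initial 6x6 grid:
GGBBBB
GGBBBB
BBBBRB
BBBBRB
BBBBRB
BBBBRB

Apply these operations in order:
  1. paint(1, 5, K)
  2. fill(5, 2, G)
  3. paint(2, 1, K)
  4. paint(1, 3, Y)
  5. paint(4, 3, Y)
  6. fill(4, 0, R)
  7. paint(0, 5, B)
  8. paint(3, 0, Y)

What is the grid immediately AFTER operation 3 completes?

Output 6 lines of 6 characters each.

Answer: GGGGGG
GGGGGK
GKGGRB
GGGGRB
GGGGRB
GGGGRB

Derivation:
After op 1 paint(1,5,K):
GGBBBB
GGBBBK
BBBBRB
BBBBRB
BBBBRB
BBBBRB
After op 2 fill(5,2,G) [23 cells changed]:
GGGGGG
GGGGGK
GGGGRB
GGGGRB
GGGGRB
GGGGRB
After op 3 paint(2,1,K):
GGGGGG
GGGGGK
GKGGRB
GGGGRB
GGGGRB
GGGGRB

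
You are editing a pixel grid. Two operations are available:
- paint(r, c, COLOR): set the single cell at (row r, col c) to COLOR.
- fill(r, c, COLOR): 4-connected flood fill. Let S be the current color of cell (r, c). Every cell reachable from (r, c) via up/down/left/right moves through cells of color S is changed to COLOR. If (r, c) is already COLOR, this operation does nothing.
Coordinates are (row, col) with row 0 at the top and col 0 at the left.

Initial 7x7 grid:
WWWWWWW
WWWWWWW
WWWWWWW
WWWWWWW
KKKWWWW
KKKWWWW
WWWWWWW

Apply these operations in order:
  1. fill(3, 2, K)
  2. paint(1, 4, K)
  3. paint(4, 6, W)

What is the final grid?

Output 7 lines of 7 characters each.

After op 1 fill(3,2,K) [43 cells changed]:
KKKKKKK
KKKKKKK
KKKKKKK
KKKKKKK
KKKKKKK
KKKKKKK
KKKKKKK
After op 2 paint(1,4,K):
KKKKKKK
KKKKKKK
KKKKKKK
KKKKKKK
KKKKKKK
KKKKKKK
KKKKKKK
After op 3 paint(4,6,W):
KKKKKKK
KKKKKKK
KKKKKKK
KKKKKKK
KKKKKKW
KKKKKKK
KKKKKKK

Answer: KKKKKKK
KKKKKKK
KKKKKKK
KKKKKKK
KKKKKKW
KKKKKKK
KKKKKKK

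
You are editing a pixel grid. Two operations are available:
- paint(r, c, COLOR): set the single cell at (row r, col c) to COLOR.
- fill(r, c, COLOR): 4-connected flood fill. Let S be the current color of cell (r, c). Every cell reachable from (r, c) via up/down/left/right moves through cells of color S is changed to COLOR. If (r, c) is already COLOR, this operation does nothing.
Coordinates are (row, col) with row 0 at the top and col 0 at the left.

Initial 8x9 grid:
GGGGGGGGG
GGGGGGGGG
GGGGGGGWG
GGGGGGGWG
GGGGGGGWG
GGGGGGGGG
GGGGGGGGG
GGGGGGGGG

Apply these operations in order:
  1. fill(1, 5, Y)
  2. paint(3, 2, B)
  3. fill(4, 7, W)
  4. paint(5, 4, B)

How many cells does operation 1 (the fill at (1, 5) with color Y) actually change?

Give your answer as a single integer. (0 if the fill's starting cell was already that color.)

Answer: 69

Derivation:
After op 1 fill(1,5,Y) [69 cells changed]:
YYYYYYYYY
YYYYYYYYY
YYYYYYYWY
YYYYYYYWY
YYYYYYYWY
YYYYYYYYY
YYYYYYYYY
YYYYYYYYY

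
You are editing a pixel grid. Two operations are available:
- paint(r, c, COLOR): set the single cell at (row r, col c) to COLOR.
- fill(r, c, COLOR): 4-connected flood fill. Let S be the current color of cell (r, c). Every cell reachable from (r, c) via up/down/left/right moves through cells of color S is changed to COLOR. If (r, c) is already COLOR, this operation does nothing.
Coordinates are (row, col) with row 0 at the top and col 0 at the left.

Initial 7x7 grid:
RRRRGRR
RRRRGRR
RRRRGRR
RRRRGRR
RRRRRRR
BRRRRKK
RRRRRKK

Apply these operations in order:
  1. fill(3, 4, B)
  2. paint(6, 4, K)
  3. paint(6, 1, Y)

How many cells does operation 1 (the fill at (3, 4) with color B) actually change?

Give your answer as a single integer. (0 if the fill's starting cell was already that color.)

Answer: 4

Derivation:
After op 1 fill(3,4,B) [4 cells changed]:
RRRRBRR
RRRRBRR
RRRRBRR
RRRRBRR
RRRRRRR
BRRRRKK
RRRRRKK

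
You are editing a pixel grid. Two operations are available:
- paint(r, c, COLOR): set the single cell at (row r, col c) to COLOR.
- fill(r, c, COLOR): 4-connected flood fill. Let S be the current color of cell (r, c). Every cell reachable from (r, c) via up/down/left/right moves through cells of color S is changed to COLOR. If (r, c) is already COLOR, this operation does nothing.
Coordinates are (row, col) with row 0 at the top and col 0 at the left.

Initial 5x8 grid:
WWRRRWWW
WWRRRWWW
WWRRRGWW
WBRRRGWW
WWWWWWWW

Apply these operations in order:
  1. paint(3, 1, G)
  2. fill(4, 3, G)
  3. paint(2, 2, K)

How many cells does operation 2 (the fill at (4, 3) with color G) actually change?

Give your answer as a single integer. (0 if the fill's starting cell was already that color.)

Answer: 25

Derivation:
After op 1 paint(3,1,G):
WWRRRWWW
WWRRRWWW
WWRRRGWW
WGRRRGWW
WWWWWWWW
After op 2 fill(4,3,G) [25 cells changed]:
GGRRRGGG
GGRRRGGG
GGRRRGGG
GGRRRGGG
GGGGGGGG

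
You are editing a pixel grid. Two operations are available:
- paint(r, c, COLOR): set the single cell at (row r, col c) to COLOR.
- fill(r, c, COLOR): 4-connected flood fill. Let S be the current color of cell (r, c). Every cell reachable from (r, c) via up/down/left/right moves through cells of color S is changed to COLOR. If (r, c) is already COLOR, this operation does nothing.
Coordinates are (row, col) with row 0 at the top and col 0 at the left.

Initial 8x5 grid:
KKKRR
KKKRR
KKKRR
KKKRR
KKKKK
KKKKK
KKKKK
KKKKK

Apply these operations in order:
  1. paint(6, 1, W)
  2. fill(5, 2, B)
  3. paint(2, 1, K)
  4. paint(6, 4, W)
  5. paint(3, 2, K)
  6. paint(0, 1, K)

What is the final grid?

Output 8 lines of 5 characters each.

Answer: BKBRR
BBBRR
BKBRR
BBKRR
BBBBB
BBBBB
BWBBW
BBBBB

Derivation:
After op 1 paint(6,1,W):
KKKRR
KKKRR
KKKRR
KKKRR
KKKKK
KKKKK
KWKKK
KKKKK
After op 2 fill(5,2,B) [31 cells changed]:
BBBRR
BBBRR
BBBRR
BBBRR
BBBBB
BBBBB
BWBBB
BBBBB
After op 3 paint(2,1,K):
BBBRR
BBBRR
BKBRR
BBBRR
BBBBB
BBBBB
BWBBB
BBBBB
After op 4 paint(6,4,W):
BBBRR
BBBRR
BKBRR
BBBRR
BBBBB
BBBBB
BWBBW
BBBBB
After op 5 paint(3,2,K):
BBBRR
BBBRR
BKBRR
BBKRR
BBBBB
BBBBB
BWBBW
BBBBB
After op 6 paint(0,1,K):
BKBRR
BBBRR
BKBRR
BBKRR
BBBBB
BBBBB
BWBBW
BBBBB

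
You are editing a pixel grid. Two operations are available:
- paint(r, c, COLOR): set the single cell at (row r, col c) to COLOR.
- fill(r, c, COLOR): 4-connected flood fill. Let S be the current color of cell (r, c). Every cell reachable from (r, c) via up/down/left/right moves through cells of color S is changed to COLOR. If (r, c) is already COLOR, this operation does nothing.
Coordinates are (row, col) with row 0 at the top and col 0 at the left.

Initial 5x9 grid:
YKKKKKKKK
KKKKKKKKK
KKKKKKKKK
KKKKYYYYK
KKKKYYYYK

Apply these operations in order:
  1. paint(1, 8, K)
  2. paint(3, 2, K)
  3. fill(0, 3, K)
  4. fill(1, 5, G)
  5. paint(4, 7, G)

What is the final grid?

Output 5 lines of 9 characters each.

Answer: YGGGGGGGG
GGGGGGGGG
GGGGGGGGG
GGGGYYYYG
GGGGYYYGG

Derivation:
After op 1 paint(1,8,K):
YKKKKKKKK
KKKKKKKKK
KKKKKKKKK
KKKKYYYYK
KKKKYYYYK
After op 2 paint(3,2,K):
YKKKKKKKK
KKKKKKKKK
KKKKKKKKK
KKKKYYYYK
KKKKYYYYK
After op 3 fill(0,3,K) [0 cells changed]:
YKKKKKKKK
KKKKKKKKK
KKKKKKKKK
KKKKYYYYK
KKKKYYYYK
After op 4 fill(1,5,G) [36 cells changed]:
YGGGGGGGG
GGGGGGGGG
GGGGGGGGG
GGGGYYYYG
GGGGYYYYG
After op 5 paint(4,7,G):
YGGGGGGGG
GGGGGGGGG
GGGGGGGGG
GGGGYYYYG
GGGGYYYGG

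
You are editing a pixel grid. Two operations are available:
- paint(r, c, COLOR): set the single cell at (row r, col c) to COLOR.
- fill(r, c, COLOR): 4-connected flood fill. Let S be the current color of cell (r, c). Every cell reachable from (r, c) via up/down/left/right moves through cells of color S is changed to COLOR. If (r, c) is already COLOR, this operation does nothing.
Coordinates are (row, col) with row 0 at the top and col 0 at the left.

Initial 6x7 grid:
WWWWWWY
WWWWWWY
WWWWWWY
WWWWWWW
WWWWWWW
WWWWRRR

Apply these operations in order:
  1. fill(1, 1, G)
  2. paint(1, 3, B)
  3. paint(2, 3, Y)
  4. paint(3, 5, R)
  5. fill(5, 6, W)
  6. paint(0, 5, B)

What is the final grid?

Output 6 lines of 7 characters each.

Answer: GGGGGBY
GGGBGGY
GGGYGGY
GGGGGRG
GGGGGGG
GGGGWWW

Derivation:
After op 1 fill(1,1,G) [36 cells changed]:
GGGGGGY
GGGGGGY
GGGGGGY
GGGGGGG
GGGGGGG
GGGGRRR
After op 2 paint(1,3,B):
GGGGGGY
GGGBGGY
GGGGGGY
GGGGGGG
GGGGGGG
GGGGRRR
After op 3 paint(2,3,Y):
GGGGGGY
GGGBGGY
GGGYGGY
GGGGGGG
GGGGGGG
GGGGRRR
After op 4 paint(3,5,R):
GGGGGGY
GGGBGGY
GGGYGGY
GGGGGRG
GGGGGGG
GGGGRRR
After op 5 fill(5,6,W) [3 cells changed]:
GGGGGGY
GGGBGGY
GGGYGGY
GGGGGRG
GGGGGGG
GGGGWWW
After op 6 paint(0,5,B):
GGGGGBY
GGGBGGY
GGGYGGY
GGGGGRG
GGGGGGG
GGGGWWW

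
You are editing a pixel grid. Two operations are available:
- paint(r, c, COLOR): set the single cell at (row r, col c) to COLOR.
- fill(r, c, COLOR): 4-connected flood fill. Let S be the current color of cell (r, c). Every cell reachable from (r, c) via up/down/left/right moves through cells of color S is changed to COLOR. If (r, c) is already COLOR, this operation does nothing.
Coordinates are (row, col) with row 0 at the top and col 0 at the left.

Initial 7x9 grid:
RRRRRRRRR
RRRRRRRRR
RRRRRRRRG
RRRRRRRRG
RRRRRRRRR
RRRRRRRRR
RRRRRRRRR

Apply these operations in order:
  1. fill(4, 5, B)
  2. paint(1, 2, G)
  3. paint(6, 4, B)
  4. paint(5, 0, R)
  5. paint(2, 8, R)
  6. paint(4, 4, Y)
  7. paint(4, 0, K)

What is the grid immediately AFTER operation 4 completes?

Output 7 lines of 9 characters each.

Answer: BBBBBBBBB
BBGBBBBBB
BBBBBBBBG
BBBBBBBBG
BBBBBBBBB
RBBBBBBBB
BBBBBBBBB

Derivation:
After op 1 fill(4,5,B) [61 cells changed]:
BBBBBBBBB
BBBBBBBBB
BBBBBBBBG
BBBBBBBBG
BBBBBBBBB
BBBBBBBBB
BBBBBBBBB
After op 2 paint(1,2,G):
BBBBBBBBB
BBGBBBBBB
BBBBBBBBG
BBBBBBBBG
BBBBBBBBB
BBBBBBBBB
BBBBBBBBB
After op 3 paint(6,4,B):
BBBBBBBBB
BBGBBBBBB
BBBBBBBBG
BBBBBBBBG
BBBBBBBBB
BBBBBBBBB
BBBBBBBBB
After op 4 paint(5,0,R):
BBBBBBBBB
BBGBBBBBB
BBBBBBBBG
BBBBBBBBG
BBBBBBBBB
RBBBBBBBB
BBBBBBBBB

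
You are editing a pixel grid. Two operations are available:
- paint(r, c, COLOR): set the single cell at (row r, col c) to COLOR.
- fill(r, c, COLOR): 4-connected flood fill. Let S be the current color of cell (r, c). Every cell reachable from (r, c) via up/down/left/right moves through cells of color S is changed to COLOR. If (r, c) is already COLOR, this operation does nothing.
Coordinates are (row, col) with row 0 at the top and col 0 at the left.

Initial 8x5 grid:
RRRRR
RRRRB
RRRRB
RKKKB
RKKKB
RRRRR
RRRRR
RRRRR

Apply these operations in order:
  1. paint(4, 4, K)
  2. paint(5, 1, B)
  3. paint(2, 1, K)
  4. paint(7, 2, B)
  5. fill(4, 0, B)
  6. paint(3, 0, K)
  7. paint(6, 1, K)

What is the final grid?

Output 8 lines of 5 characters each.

Answer: BBBBB
BBBBB
BKBBB
KKKKB
BKKKK
BBBBB
BKBBB
BBBBB

Derivation:
After op 1 paint(4,4,K):
RRRRR
RRRRB
RRRRB
RKKKB
RKKKK
RRRRR
RRRRR
RRRRR
After op 2 paint(5,1,B):
RRRRR
RRRRB
RRRRB
RKKKB
RKKKK
RBRRR
RRRRR
RRRRR
After op 3 paint(2,1,K):
RRRRR
RRRRB
RKRRB
RKKKB
RKKKK
RBRRR
RRRRR
RRRRR
After op 4 paint(7,2,B):
RRRRR
RRRRB
RKRRB
RKKKB
RKKKK
RBRRR
RRRRR
RRBRR
After op 5 fill(4,0,B) [27 cells changed]:
BBBBB
BBBBB
BKBBB
BKKKB
BKKKK
BBBBB
BBBBB
BBBBB
After op 6 paint(3,0,K):
BBBBB
BBBBB
BKBBB
KKKKB
BKKKK
BBBBB
BBBBB
BBBBB
After op 7 paint(6,1,K):
BBBBB
BBBBB
BKBBB
KKKKB
BKKKK
BBBBB
BKBBB
BBBBB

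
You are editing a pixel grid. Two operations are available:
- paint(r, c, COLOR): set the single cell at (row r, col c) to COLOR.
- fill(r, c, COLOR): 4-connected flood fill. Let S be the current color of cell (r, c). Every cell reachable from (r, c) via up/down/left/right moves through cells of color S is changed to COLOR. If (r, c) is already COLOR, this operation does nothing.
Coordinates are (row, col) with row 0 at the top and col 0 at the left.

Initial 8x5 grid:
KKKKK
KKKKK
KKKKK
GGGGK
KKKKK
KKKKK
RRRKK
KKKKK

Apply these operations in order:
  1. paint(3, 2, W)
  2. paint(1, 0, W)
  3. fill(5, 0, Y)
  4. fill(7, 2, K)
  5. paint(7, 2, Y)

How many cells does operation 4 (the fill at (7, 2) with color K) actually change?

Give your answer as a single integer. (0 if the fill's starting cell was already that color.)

After op 1 paint(3,2,W):
KKKKK
KKKKK
KKKKK
GGWGK
KKKKK
KKKKK
RRRKK
KKKKK
After op 2 paint(1,0,W):
KKKKK
WKKKK
KKKKK
GGWGK
KKKKK
KKKKK
RRRKK
KKKKK
After op 3 fill(5,0,Y) [32 cells changed]:
YYYYY
WYYYY
YYYYY
GGWGY
YYYYY
YYYYY
RRRYY
YYYYY
After op 4 fill(7,2,K) [32 cells changed]:
KKKKK
WKKKK
KKKKK
GGWGK
KKKKK
KKKKK
RRRKK
KKKKK

Answer: 32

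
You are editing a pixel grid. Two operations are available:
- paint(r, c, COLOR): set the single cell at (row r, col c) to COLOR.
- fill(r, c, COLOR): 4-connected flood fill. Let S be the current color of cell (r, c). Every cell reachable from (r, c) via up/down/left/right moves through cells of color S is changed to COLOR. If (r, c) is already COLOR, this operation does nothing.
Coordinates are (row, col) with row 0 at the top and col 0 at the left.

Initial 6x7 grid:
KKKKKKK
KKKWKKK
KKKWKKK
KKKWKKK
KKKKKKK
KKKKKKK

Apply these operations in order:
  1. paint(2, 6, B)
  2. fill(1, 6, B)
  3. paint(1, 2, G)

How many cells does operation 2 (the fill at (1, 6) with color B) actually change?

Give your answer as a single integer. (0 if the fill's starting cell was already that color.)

After op 1 paint(2,6,B):
KKKKKKK
KKKWKKK
KKKWKKB
KKKWKKK
KKKKKKK
KKKKKKK
After op 2 fill(1,6,B) [38 cells changed]:
BBBBBBB
BBBWBBB
BBBWBBB
BBBWBBB
BBBBBBB
BBBBBBB

Answer: 38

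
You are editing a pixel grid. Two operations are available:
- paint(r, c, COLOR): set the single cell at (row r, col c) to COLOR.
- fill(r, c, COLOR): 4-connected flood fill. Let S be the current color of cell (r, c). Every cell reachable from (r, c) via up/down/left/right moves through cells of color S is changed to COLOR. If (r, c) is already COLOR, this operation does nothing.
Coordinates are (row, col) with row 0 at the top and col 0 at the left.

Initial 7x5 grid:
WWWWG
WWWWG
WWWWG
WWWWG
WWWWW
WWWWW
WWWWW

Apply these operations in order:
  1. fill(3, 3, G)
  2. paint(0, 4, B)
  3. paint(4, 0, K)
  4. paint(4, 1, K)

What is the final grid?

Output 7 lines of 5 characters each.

Answer: GGGGB
GGGGG
GGGGG
GGGGG
KKGGG
GGGGG
GGGGG

Derivation:
After op 1 fill(3,3,G) [31 cells changed]:
GGGGG
GGGGG
GGGGG
GGGGG
GGGGG
GGGGG
GGGGG
After op 2 paint(0,4,B):
GGGGB
GGGGG
GGGGG
GGGGG
GGGGG
GGGGG
GGGGG
After op 3 paint(4,0,K):
GGGGB
GGGGG
GGGGG
GGGGG
KGGGG
GGGGG
GGGGG
After op 4 paint(4,1,K):
GGGGB
GGGGG
GGGGG
GGGGG
KKGGG
GGGGG
GGGGG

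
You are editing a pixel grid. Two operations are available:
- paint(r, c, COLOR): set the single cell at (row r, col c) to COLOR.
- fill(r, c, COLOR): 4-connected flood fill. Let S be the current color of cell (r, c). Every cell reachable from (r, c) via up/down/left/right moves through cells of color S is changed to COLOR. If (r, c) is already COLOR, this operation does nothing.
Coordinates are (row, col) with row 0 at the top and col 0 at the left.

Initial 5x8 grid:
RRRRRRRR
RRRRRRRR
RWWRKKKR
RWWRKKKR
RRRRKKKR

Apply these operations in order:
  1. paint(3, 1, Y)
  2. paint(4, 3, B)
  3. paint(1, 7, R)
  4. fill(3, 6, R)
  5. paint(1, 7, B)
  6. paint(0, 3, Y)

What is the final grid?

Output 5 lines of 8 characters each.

Answer: RRRYRRRR
RRRRRRRB
RWWRRRRR
RYWRRRRR
RRRBRRRR

Derivation:
After op 1 paint(3,1,Y):
RRRRRRRR
RRRRRRRR
RWWRKKKR
RYWRKKKR
RRRRKKKR
After op 2 paint(4,3,B):
RRRRRRRR
RRRRRRRR
RWWRKKKR
RYWRKKKR
RRRBKKKR
After op 3 paint(1,7,R):
RRRRRRRR
RRRRRRRR
RWWRKKKR
RYWRKKKR
RRRBKKKR
After op 4 fill(3,6,R) [9 cells changed]:
RRRRRRRR
RRRRRRRR
RWWRRRRR
RYWRRRRR
RRRBRRRR
After op 5 paint(1,7,B):
RRRRRRRR
RRRRRRRB
RWWRRRRR
RYWRRRRR
RRRBRRRR
After op 6 paint(0,3,Y):
RRRYRRRR
RRRRRRRB
RWWRRRRR
RYWRRRRR
RRRBRRRR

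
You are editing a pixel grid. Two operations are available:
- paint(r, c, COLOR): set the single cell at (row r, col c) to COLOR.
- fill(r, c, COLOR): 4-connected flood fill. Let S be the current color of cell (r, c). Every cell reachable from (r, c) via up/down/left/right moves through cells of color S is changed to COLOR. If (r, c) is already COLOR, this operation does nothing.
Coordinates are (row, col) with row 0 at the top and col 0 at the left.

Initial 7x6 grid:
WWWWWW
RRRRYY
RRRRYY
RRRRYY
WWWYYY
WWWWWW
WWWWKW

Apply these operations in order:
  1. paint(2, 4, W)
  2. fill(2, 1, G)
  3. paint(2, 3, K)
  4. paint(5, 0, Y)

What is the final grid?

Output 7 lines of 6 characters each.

Answer: WWWWWW
GGGGYY
GGGKWY
GGGGYY
WWWYYY
YWWWWW
WWWWKW

Derivation:
After op 1 paint(2,4,W):
WWWWWW
RRRRYY
RRRRWY
RRRRYY
WWWYYY
WWWWWW
WWWWKW
After op 2 fill(2,1,G) [12 cells changed]:
WWWWWW
GGGGYY
GGGGWY
GGGGYY
WWWYYY
WWWWWW
WWWWKW
After op 3 paint(2,3,K):
WWWWWW
GGGGYY
GGGKWY
GGGGYY
WWWYYY
WWWWWW
WWWWKW
After op 4 paint(5,0,Y):
WWWWWW
GGGGYY
GGGKWY
GGGGYY
WWWYYY
YWWWWW
WWWWKW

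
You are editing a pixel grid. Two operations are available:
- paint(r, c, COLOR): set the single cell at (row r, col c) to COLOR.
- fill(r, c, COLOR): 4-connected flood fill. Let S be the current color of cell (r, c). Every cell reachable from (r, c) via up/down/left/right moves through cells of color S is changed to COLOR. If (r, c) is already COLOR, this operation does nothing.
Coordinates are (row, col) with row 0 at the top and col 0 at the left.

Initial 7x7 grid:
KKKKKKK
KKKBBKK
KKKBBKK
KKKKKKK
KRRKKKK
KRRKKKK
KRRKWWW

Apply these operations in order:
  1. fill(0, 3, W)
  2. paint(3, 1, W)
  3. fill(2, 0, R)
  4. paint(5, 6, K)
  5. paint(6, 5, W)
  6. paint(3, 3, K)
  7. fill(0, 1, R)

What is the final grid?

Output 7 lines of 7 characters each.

Answer: RRRRRRR
RRRBBRR
RRRBBRR
RRRKRRR
RRRRRRR
RRRRRRK
RRRRRWR

Derivation:
After op 1 fill(0,3,W) [36 cells changed]:
WWWWWWW
WWWBBWW
WWWBBWW
WWWWWWW
WRRWWWW
WRRWWWW
WRRWWWW
After op 2 paint(3,1,W):
WWWWWWW
WWWBBWW
WWWBBWW
WWWWWWW
WRRWWWW
WRRWWWW
WRRWWWW
After op 3 fill(2,0,R) [39 cells changed]:
RRRRRRR
RRRBBRR
RRRBBRR
RRRRRRR
RRRRRRR
RRRRRRR
RRRRRRR
After op 4 paint(5,6,K):
RRRRRRR
RRRBBRR
RRRBBRR
RRRRRRR
RRRRRRR
RRRRRRK
RRRRRRR
After op 5 paint(6,5,W):
RRRRRRR
RRRBBRR
RRRBBRR
RRRRRRR
RRRRRRR
RRRRRRK
RRRRRWR
After op 6 paint(3,3,K):
RRRRRRR
RRRBBRR
RRRBBRR
RRRKRRR
RRRRRRR
RRRRRRK
RRRRRWR
After op 7 fill(0,1,R) [0 cells changed]:
RRRRRRR
RRRBBRR
RRRBBRR
RRRKRRR
RRRRRRR
RRRRRRK
RRRRRWR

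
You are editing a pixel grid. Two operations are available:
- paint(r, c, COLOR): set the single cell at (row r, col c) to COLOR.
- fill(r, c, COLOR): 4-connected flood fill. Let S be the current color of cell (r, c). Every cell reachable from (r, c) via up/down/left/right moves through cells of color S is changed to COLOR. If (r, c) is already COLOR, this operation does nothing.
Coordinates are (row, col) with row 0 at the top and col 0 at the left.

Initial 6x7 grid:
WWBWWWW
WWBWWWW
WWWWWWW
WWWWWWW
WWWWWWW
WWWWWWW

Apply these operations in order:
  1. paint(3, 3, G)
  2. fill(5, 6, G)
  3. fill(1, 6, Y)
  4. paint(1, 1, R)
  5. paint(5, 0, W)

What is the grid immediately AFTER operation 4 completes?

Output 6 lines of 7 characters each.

Answer: YYBYYYY
YRBYYYY
YYYYYYY
YYYYYYY
YYYYYYY
YYYYYYY

Derivation:
After op 1 paint(3,3,G):
WWBWWWW
WWBWWWW
WWWWWWW
WWWGWWW
WWWWWWW
WWWWWWW
After op 2 fill(5,6,G) [39 cells changed]:
GGBGGGG
GGBGGGG
GGGGGGG
GGGGGGG
GGGGGGG
GGGGGGG
After op 3 fill(1,6,Y) [40 cells changed]:
YYBYYYY
YYBYYYY
YYYYYYY
YYYYYYY
YYYYYYY
YYYYYYY
After op 4 paint(1,1,R):
YYBYYYY
YRBYYYY
YYYYYYY
YYYYYYY
YYYYYYY
YYYYYYY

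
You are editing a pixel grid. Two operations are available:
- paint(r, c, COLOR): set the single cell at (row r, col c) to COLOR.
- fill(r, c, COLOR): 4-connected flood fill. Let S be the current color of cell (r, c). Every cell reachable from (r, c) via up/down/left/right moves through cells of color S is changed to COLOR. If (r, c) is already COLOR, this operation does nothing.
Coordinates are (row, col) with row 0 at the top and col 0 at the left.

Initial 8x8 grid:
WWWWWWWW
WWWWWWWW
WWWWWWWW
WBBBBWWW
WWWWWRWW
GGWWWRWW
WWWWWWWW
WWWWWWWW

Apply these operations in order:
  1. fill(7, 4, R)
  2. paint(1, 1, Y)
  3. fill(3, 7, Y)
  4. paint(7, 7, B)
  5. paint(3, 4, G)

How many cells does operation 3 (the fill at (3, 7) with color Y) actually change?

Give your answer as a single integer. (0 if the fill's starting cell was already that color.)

Answer: 57

Derivation:
After op 1 fill(7,4,R) [56 cells changed]:
RRRRRRRR
RRRRRRRR
RRRRRRRR
RBBBBRRR
RRRRRRRR
GGRRRRRR
RRRRRRRR
RRRRRRRR
After op 2 paint(1,1,Y):
RRRRRRRR
RYRRRRRR
RRRRRRRR
RBBBBRRR
RRRRRRRR
GGRRRRRR
RRRRRRRR
RRRRRRRR
After op 3 fill(3,7,Y) [57 cells changed]:
YYYYYYYY
YYYYYYYY
YYYYYYYY
YBBBBYYY
YYYYYYYY
GGYYYYYY
YYYYYYYY
YYYYYYYY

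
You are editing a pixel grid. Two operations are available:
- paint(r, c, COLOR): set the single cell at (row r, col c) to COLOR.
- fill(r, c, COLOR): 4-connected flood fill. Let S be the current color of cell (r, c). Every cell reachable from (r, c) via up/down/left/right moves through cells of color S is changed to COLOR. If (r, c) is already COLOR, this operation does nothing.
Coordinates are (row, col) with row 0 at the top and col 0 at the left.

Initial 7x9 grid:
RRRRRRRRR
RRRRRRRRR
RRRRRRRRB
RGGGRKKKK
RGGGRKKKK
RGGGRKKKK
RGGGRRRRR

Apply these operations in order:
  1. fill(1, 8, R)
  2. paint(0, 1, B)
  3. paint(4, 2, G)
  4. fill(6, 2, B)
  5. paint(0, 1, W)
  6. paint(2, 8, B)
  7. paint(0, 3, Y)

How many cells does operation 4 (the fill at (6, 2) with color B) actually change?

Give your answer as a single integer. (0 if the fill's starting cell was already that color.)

After op 1 fill(1,8,R) [0 cells changed]:
RRRRRRRRR
RRRRRRRRR
RRRRRRRRB
RGGGRKKKK
RGGGRKKKK
RGGGRKKKK
RGGGRRRRR
After op 2 paint(0,1,B):
RBRRRRRRR
RRRRRRRRR
RRRRRRRRB
RGGGRKKKK
RGGGRKKKK
RGGGRKKKK
RGGGRRRRR
After op 3 paint(4,2,G):
RBRRRRRRR
RRRRRRRRR
RRRRRRRRB
RGGGRKKKK
RGGGRKKKK
RGGGRKKKK
RGGGRRRRR
After op 4 fill(6,2,B) [12 cells changed]:
RBRRRRRRR
RRRRRRRRR
RRRRRRRRB
RBBBRKKKK
RBBBRKKKK
RBBBRKKKK
RBBBRRRRR

Answer: 12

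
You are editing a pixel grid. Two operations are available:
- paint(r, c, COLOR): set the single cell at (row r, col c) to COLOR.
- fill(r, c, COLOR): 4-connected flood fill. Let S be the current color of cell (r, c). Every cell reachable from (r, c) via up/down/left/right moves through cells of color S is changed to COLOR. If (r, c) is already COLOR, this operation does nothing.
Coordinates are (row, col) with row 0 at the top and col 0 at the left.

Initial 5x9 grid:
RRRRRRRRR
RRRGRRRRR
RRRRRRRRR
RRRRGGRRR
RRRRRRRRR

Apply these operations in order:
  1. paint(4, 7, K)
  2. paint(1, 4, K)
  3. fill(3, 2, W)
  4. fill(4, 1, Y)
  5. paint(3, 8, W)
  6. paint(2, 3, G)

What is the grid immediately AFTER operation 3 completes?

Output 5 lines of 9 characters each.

After op 1 paint(4,7,K):
RRRRRRRRR
RRRGRRRRR
RRRRRRRRR
RRRRGGRRR
RRRRRRRKR
After op 2 paint(1,4,K):
RRRRRRRRR
RRRGKRRRR
RRRRRRRRR
RRRRGGRRR
RRRRRRRKR
After op 3 fill(3,2,W) [40 cells changed]:
WWWWWWWWW
WWWGKWWWW
WWWWWWWWW
WWWWGGWWW
WWWWWWWKW

Answer: WWWWWWWWW
WWWGKWWWW
WWWWWWWWW
WWWWGGWWW
WWWWWWWKW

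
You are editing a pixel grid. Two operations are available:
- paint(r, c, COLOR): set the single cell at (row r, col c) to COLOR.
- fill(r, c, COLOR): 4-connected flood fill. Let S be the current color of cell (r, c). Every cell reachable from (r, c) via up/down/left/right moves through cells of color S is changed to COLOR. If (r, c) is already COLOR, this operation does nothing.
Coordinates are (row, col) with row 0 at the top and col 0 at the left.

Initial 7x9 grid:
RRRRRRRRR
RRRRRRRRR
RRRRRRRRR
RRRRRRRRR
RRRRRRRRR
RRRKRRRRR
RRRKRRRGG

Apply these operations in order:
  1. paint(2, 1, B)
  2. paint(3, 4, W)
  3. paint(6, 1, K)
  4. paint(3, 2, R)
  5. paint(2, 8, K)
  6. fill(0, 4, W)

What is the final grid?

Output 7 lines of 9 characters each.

Answer: WWWWWWWWW
WWWWWWWWW
WBWWWWWWK
WWWWWWWWW
WWWWWWWWW
WWWKWWWWW
WKWKWWWGG

Derivation:
After op 1 paint(2,1,B):
RRRRRRRRR
RRRRRRRRR
RBRRRRRRR
RRRRRRRRR
RRRRRRRRR
RRRKRRRRR
RRRKRRRGG
After op 2 paint(3,4,W):
RRRRRRRRR
RRRRRRRRR
RBRRRRRRR
RRRRWRRRR
RRRRRRRRR
RRRKRRRRR
RRRKRRRGG
After op 3 paint(6,1,K):
RRRRRRRRR
RRRRRRRRR
RBRRRRRRR
RRRRWRRRR
RRRRRRRRR
RRRKRRRRR
RKRKRRRGG
After op 4 paint(3,2,R):
RRRRRRRRR
RRRRRRRRR
RBRRRRRRR
RRRRWRRRR
RRRRRRRRR
RRRKRRRRR
RKRKRRRGG
After op 5 paint(2,8,K):
RRRRRRRRR
RRRRRRRRR
RBRRRRRRK
RRRRWRRRR
RRRRRRRRR
RRRKRRRRR
RKRKRRRGG
After op 6 fill(0,4,W) [55 cells changed]:
WWWWWWWWW
WWWWWWWWW
WBWWWWWWK
WWWWWWWWW
WWWWWWWWW
WWWKWWWWW
WKWKWWWGG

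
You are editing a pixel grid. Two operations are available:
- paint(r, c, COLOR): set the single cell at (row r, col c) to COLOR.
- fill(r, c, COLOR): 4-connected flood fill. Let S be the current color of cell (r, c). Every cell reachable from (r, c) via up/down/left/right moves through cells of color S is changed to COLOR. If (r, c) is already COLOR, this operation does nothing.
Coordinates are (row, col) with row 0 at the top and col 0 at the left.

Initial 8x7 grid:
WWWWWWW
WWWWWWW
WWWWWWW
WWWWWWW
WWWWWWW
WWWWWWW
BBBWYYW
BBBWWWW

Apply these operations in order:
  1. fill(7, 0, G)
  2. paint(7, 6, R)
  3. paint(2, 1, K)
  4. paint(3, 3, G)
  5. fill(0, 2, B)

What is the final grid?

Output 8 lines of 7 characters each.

After op 1 fill(7,0,G) [6 cells changed]:
WWWWWWW
WWWWWWW
WWWWWWW
WWWWWWW
WWWWWWW
WWWWWWW
GGGWYYW
GGGWWWW
After op 2 paint(7,6,R):
WWWWWWW
WWWWWWW
WWWWWWW
WWWWWWW
WWWWWWW
WWWWWWW
GGGWYYW
GGGWWWR
After op 3 paint(2,1,K):
WWWWWWW
WWWWWWW
WKWWWWW
WWWWWWW
WWWWWWW
WWWWWWW
GGGWYYW
GGGWWWR
After op 4 paint(3,3,G):
WWWWWWW
WWWWWWW
WKWWWWW
WWWGWWW
WWWWWWW
WWWWWWW
GGGWYYW
GGGWWWR
After op 5 fill(0,2,B) [45 cells changed]:
BBBBBBB
BBBBBBB
BKBBBBB
BBBGBBB
BBBBBBB
BBBBBBB
GGGBYYB
GGGBBBR

Answer: BBBBBBB
BBBBBBB
BKBBBBB
BBBGBBB
BBBBBBB
BBBBBBB
GGGBYYB
GGGBBBR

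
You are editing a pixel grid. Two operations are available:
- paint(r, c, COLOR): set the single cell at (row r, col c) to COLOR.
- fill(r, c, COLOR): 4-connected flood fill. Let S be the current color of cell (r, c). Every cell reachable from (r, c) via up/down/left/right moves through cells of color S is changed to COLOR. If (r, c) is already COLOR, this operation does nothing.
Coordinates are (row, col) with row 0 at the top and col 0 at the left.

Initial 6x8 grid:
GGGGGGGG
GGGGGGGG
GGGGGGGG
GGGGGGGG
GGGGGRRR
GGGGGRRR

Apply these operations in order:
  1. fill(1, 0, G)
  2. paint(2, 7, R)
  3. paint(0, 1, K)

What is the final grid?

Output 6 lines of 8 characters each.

Answer: GKGGGGGG
GGGGGGGG
GGGGGGGR
GGGGGGGG
GGGGGRRR
GGGGGRRR

Derivation:
After op 1 fill(1,0,G) [0 cells changed]:
GGGGGGGG
GGGGGGGG
GGGGGGGG
GGGGGGGG
GGGGGRRR
GGGGGRRR
After op 2 paint(2,7,R):
GGGGGGGG
GGGGGGGG
GGGGGGGR
GGGGGGGG
GGGGGRRR
GGGGGRRR
After op 3 paint(0,1,K):
GKGGGGGG
GGGGGGGG
GGGGGGGR
GGGGGGGG
GGGGGRRR
GGGGGRRR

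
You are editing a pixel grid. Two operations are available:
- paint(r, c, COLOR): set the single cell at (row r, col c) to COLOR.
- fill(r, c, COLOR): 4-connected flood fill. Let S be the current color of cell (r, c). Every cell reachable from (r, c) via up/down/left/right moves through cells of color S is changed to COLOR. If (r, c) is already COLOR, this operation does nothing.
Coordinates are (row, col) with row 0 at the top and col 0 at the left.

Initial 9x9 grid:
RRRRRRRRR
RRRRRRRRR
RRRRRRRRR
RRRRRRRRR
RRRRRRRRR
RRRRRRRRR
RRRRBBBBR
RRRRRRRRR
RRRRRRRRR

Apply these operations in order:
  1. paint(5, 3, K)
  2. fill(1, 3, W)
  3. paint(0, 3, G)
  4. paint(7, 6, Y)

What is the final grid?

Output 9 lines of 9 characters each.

After op 1 paint(5,3,K):
RRRRRRRRR
RRRRRRRRR
RRRRRRRRR
RRRRRRRRR
RRRRRRRRR
RRRKRRRRR
RRRRBBBBR
RRRRRRRRR
RRRRRRRRR
After op 2 fill(1,3,W) [76 cells changed]:
WWWWWWWWW
WWWWWWWWW
WWWWWWWWW
WWWWWWWWW
WWWWWWWWW
WWWKWWWWW
WWWWBBBBW
WWWWWWWWW
WWWWWWWWW
After op 3 paint(0,3,G):
WWWGWWWWW
WWWWWWWWW
WWWWWWWWW
WWWWWWWWW
WWWWWWWWW
WWWKWWWWW
WWWWBBBBW
WWWWWWWWW
WWWWWWWWW
After op 4 paint(7,6,Y):
WWWGWWWWW
WWWWWWWWW
WWWWWWWWW
WWWWWWWWW
WWWWWWWWW
WWWKWWWWW
WWWWBBBBW
WWWWWWYWW
WWWWWWWWW

Answer: WWWGWWWWW
WWWWWWWWW
WWWWWWWWW
WWWWWWWWW
WWWWWWWWW
WWWKWWWWW
WWWWBBBBW
WWWWWWYWW
WWWWWWWWW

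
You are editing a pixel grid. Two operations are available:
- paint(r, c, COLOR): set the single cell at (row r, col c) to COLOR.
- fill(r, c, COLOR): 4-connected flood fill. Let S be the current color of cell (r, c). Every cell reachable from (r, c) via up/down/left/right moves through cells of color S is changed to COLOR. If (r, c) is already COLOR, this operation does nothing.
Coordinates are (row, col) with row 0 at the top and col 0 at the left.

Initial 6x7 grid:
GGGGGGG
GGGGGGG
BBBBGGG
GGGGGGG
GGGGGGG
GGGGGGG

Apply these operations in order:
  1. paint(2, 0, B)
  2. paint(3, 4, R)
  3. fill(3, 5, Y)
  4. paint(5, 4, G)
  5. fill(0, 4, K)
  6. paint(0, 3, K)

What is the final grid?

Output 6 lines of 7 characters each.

Answer: KKKKKKK
KKKKKKK
BBBBKKK
KKKKRKK
KKKKKKK
KKKKGKK

Derivation:
After op 1 paint(2,0,B):
GGGGGGG
GGGGGGG
BBBBGGG
GGGGGGG
GGGGGGG
GGGGGGG
After op 2 paint(3,4,R):
GGGGGGG
GGGGGGG
BBBBGGG
GGGGRGG
GGGGGGG
GGGGGGG
After op 3 fill(3,5,Y) [37 cells changed]:
YYYYYYY
YYYYYYY
BBBBYYY
YYYYRYY
YYYYYYY
YYYYYYY
After op 4 paint(5,4,G):
YYYYYYY
YYYYYYY
BBBBYYY
YYYYRYY
YYYYYYY
YYYYGYY
After op 5 fill(0,4,K) [36 cells changed]:
KKKKKKK
KKKKKKK
BBBBKKK
KKKKRKK
KKKKKKK
KKKKGKK
After op 6 paint(0,3,K):
KKKKKKK
KKKKKKK
BBBBKKK
KKKKRKK
KKKKKKK
KKKKGKK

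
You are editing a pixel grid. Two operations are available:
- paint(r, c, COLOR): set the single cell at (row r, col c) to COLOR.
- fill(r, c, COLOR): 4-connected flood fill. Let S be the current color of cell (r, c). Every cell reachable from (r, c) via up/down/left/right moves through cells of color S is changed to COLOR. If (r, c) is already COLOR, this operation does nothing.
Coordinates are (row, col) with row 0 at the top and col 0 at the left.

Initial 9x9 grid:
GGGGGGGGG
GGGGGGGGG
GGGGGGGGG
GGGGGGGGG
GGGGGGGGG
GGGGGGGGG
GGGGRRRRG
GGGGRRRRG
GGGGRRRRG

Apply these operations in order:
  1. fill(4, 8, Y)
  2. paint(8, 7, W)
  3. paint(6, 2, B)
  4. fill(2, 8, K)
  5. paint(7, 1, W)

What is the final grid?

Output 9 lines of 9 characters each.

After op 1 fill(4,8,Y) [69 cells changed]:
YYYYYYYYY
YYYYYYYYY
YYYYYYYYY
YYYYYYYYY
YYYYYYYYY
YYYYYYYYY
YYYYRRRRY
YYYYRRRRY
YYYYRRRRY
After op 2 paint(8,7,W):
YYYYYYYYY
YYYYYYYYY
YYYYYYYYY
YYYYYYYYY
YYYYYYYYY
YYYYYYYYY
YYYYRRRRY
YYYYRRRRY
YYYYRRRWY
After op 3 paint(6,2,B):
YYYYYYYYY
YYYYYYYYY
YYYYYYYYY
YYYYYYYYY
YYYYYYYYY
YYYYYYYYY
YYBYRRRRY
YYYYRRRRY
YYYYRRRWY
After op 4 fill(2,8,K) [68 cells changed]:
KKKKKKKKK
KKKKKKKKK
KKKKKKKKK
KKKKKKKKK
KKKKKKKKK
KKKKKKKKK
KKBKRRRRK
KKKKRRRRK
KKKKRRRWK
After op 5 paint(7,1,W):
KKKKKKKKK
KKKKKKKKK
KKKKKKKKK
KKKKKKKKK
KKKKKKKKK
KKKKKKKKK
KKBKRRRRK
KWKKRRRRK
KKKKRRRWK

Answer: KKKKKKKKK
KKKKKKKKK
KKKKKKKKK
KKKKKKKKK
KKKKKKKKK
KKKKKKKKK
KKBKRRRRK
KWKKRRRRK
KKKKRRRWK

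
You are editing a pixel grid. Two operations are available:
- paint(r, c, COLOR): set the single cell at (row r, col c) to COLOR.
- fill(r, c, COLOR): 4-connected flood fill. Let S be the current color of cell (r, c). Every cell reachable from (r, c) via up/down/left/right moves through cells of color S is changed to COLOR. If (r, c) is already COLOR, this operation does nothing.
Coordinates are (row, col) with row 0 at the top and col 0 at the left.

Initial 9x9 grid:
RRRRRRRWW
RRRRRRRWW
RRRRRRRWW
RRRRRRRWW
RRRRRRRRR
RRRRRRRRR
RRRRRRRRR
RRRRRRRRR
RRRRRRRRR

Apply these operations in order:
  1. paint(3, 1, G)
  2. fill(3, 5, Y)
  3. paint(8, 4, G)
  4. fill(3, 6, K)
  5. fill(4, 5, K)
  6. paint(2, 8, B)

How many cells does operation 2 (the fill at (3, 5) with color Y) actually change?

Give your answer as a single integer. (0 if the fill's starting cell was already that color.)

After op 1 paint(3,1,G):
RRRRRRRWW
RRRRRRRWW
RRRRRRRWW
RGRRRRRWW
RRRRRRRRR
RRRRRRRRR
RRRRRRRRR
RRRRRRRRR
RRRRRRRRR
After op 2 fill(3,5,Y) [72 cells changed]:
YYYYYYYWW
YYYYYYYWW
YYYYYYYWW
YGYYYYYWW
YYYYYYYYY
YYYYYYYYY
YYYYYYYYY
YYYYYYYYY
YYYYYYYYY

Answer: 72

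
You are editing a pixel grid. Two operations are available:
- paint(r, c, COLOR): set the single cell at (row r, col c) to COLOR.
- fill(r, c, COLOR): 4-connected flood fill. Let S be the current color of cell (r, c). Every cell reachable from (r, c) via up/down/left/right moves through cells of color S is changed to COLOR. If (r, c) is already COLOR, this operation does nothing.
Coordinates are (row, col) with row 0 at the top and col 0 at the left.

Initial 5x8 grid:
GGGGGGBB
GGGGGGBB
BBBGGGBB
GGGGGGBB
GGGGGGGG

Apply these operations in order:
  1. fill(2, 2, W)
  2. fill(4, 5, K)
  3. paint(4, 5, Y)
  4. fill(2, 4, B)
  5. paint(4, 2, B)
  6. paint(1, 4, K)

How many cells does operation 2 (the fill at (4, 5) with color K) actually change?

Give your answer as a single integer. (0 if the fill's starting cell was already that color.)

Answer: 29

Derivation:
After op 1 fill(2,2,W) [3 cells changed]:
GGGGGGBB
GGGGGGBB
WWWGGGBB
GGGGGGBB
GGGGGGGG
After op 2 fill(4,5,K) [29 cells changed]:
KKKKKKBB
KKKKKKBB
WWWKKKBB
KKKKKKBB
KKKKKKKK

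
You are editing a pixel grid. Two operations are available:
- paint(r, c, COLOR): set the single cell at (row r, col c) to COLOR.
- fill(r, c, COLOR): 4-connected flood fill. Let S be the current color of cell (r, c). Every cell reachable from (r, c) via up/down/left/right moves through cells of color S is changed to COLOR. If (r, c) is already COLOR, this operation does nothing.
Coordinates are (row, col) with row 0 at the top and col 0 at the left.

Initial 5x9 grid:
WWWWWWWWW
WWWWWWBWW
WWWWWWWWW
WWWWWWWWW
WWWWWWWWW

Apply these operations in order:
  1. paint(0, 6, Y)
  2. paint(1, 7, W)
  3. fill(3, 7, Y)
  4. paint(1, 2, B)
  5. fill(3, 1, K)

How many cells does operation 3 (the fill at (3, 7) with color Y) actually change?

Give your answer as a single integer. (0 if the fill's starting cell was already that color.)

After op 1 paint(0,6,Y):
WWWWWWYWW
WWWWWWBWW
WWWWWWWWW
WWWWWWWWW
WWWWWWWWW
After op 2 paint(1,7,W):
WWWWWWYWW
WWWWWWBWW
WWWWWWWWW
WWWWWWWWW
WWWWWWWWW
After op 3 fill(3,7,Y) [43 cells changed]:
YYYYYYYYY
YYYYYYBYY
YYYYYYYYY
YYYYYYYYY
YYYYYYYYY

Answer: 43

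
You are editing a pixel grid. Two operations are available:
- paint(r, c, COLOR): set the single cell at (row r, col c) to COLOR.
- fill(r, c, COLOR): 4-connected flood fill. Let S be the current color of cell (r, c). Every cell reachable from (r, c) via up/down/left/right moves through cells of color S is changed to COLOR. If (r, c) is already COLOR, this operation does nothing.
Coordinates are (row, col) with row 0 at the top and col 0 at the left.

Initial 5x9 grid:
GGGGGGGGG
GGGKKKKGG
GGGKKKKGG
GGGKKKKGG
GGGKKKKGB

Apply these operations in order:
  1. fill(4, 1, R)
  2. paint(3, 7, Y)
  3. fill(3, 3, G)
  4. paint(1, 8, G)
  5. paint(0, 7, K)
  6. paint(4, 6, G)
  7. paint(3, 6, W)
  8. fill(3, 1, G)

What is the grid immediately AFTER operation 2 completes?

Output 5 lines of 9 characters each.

Answer: RRRRRRRRR
RRRKKKKRR
RRRKKKKRR
RRRKKKKYR
RRRKKKKRB

Derivation:
After op 1 fill(4,1,R) [28 cells changed]:
RRRRRRRRR
RRRKKKKRR
RRRKKKKRR
RRRKKKKRR
RRRKKKKRB
After op 2 paint(3,7,Y):
RRRRRRRRR
RRRKKKKRR
RRRKKKKRR
RRRKKKKYR
RRRKKKKRB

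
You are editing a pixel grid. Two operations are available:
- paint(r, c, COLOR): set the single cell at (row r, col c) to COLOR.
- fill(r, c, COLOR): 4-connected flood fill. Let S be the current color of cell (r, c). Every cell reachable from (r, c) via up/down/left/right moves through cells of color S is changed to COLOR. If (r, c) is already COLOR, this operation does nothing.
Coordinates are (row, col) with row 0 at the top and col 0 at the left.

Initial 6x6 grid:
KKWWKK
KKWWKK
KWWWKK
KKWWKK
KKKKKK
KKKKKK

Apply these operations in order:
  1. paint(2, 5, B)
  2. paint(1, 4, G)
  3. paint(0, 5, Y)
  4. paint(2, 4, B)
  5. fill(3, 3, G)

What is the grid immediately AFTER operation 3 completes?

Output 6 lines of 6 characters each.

After op 1 paint(2,5,B):
KKWWKK
KKWWKK
KWWWKB
KKWWKK
KKKKKK
KKKKKK
After op 2 paint(1,4,G):
KKWWKK
KKWWGK
KWWWKB
KKWWKK
KKKKKK
KKKKKK
After op 3 paint(0,5,Y):
KKWWKY
KKWWGK
KWWWKB
KKWWKK
KKKKKK
KKKKKK

Answer: KKWWKY
KKWWGK
KWWWKB
KKWWKK
KKKKKK
KKKKKK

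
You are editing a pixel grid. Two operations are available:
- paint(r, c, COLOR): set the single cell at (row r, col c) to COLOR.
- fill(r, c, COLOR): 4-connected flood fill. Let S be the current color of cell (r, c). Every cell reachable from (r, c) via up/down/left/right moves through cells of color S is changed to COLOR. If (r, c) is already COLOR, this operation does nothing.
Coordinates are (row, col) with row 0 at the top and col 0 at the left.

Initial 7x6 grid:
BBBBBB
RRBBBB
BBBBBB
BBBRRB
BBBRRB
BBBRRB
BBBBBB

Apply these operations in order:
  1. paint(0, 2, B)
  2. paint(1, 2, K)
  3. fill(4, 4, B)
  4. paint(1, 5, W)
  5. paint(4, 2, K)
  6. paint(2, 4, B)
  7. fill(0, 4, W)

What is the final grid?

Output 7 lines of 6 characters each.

After op 1 paint(0,2,B):
BBBBBB
RRBBBB
BBBBBB
BBBRRB
BBBRRB
BBBRRB
BBBBBB
After op 2 paint(1,2,K):
BBBBBB
RRKBBB
BBBBBB
BBBRRB
BBBRRB
BBBRRB
BBBBBB
After op 3 fill(4,4,B) [6 cells changed]:
BBBBBB
RRKBBB
BBBBBB
BBBBBB
BBBBBB
BBBBBB
BBBBBB
After op 4 paint(1,5,W):
BBBBBB
RRKBBW
BBBBBB
BBBBBB
BBBBBB
BBBBBB
BBBBBB
After op 5 paint(4,2,K):
BBBBBB
RRKBBW
BBBBBB
BBBBBB
BBKBBB
BBBBBB
BBBBBB
After op 6 paint(2,4,B):
BBBBBB
RRKBBW
BBBBBB
BBBBBB
BBKBBB
BBBBBB
BBBBBB
After op 7 fill(0,4,W) [37 cells changed]:
WWWWWW
RRKWWW
WWWWWW
WWWWWW
WWKWWW
WWWWWW
WWWWWW

Answer: WWWWWW
RRKWWW
WWWWWW
WWWWWW
WWKWWW
WWWWWW
WWWWWW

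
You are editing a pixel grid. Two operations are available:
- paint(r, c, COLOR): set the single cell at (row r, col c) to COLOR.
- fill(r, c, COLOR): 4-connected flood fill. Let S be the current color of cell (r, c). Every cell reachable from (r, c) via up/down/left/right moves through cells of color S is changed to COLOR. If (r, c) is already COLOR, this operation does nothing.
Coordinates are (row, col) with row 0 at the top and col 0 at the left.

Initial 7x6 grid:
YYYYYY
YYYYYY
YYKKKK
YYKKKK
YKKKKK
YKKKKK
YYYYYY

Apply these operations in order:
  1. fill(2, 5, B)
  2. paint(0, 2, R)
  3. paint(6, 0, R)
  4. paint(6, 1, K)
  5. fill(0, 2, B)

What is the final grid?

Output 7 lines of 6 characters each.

Answer: YYBYYY
YYYYYY
YYBBBB
YYBBBB
YBBBBB
YBBBBB
RKYYYY

Derivation:
After op 1 fill(2,5,B) [18 cells changed]:
YYYYYY
YYYYYY
YYBBBB
YYBBBB
YBBBBB
YBBBBB
YYYYYY
After op 2 paint(0,2,R):
YYRYYY
YYYYYY
YYBBBB
YYBBBB
YBBBBB
YBBBBB
YYYYYY
After op 3 paint(6,0,R):
YYRYYY
YYYYYY
YYBBBB
YYBBBB
YBBBBB
YBBBBB
RYYYYY
After op 4 paint(6,1,K):
YYRYYY
YYYYYY
YYBBBB
YYBBBB
YBBBBB
YBBBBB
RKYYYY
After op 5 fill(0,2,B) [1 cells changed]:
YYBYYY
YYYYYY
YYBBBB
YYBBBB
YBBBBB
YBBBBB
RKYYYY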